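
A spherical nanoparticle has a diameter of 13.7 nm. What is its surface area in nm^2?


Radius r = 13.7/2 = 6.85 nm
Surface area SA = 4 * pi * r^2
SA = 4 * pi * (6.85)^2
SA = 589.65 nm^2

589.65


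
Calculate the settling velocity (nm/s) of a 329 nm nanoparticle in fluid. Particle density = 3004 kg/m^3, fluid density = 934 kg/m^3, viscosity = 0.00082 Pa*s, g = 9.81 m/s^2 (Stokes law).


Radius R = 329/2 nm = 1.645e-07 m
Density difference = 3004 - 934 = 2070 kg/m^3
v = 2 * R^2 * (rho_p - rho_f) * g / (9 * eta)
v = 2 * (1.645e-07)^2 * 2070 * 9.81 / (9 * 0.00082)
v = 1.48917e-07 m/s = 148.9172 nm/s

148.9172


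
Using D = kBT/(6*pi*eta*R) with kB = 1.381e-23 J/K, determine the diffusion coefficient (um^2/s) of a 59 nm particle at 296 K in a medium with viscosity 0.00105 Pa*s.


Radius R = 59/2 = 29.5 nm = 2.95e-08 m
D = kB*T / (6*pi*eta*R)
D = 1.381e-23 * 296 / (6 * pi * 0.00105 * 2.95e-08)
D = 7.00121e-12 m^2/s = 7.001 um^2/s

7.001


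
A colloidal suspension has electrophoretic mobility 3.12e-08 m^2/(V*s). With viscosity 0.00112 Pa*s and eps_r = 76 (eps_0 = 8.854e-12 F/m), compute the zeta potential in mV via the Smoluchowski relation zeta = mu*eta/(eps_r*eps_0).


Smoluchowski equation: zeta = mu * eta / (eps_r * eps_0)
zeta = 3.12e-08 * 0.00112 / (76 * 8.854e-12)
zeta = 0.05193 V = 51.93 mV

51.93


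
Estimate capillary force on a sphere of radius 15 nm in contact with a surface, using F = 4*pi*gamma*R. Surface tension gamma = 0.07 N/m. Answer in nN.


Convert radius: R = 15 nm = 1.5e-08 m
F = 4 * pi * gamma * R
F = 4 * pi * 0.07 * 1.5e-08
F = 1.31947e-08 N = 13.1947 nN

13.1947


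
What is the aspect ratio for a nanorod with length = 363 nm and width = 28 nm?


Aspect ratio AR = length / diameter
AR = 363 / 28
AR = 12.96

12.96


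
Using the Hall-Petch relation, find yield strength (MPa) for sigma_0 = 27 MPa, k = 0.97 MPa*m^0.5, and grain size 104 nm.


d = 104 nm = 1.04e-07 m
sqrt(d) = 0.0003224903
Hall-Petch contribution = k / sqrt(d) = 0.97 / 0.0003224903 = 3007.8 MPa
sigma = sigma_0 + k/sqrt(d) = 27 + 3007.8 = 3034.8 MPa

3034.8


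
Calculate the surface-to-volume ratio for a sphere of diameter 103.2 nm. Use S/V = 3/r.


Radius r = 103.2/2 = 51.6 nm
S/V = 3 / r = 3 / 51.6
S/V = 0.0581 nm^-1

0.0581


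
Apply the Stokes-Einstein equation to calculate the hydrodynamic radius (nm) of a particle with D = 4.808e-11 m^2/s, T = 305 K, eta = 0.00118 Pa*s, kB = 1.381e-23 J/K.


Stokes-Einstein: R = kB*T / (6*pi*eta*D)
R = 1.381e-23 * 305 / (6 * pi * 0.00118 * 4.808e-11)
R = 3.93864e-09 m = 3.94 nm

3.94


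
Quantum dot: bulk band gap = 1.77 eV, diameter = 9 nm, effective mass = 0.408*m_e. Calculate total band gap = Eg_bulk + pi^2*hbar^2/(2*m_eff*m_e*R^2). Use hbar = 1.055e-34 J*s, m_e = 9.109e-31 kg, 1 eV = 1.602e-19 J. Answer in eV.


Radius R = 9/2 nm = 4.5e-09 m
Confinement energy dE = pi^2 * hbar^2 / (2 * m_eff * m_e * R^2)
dE = pi^2 * (1.055e-34)^2 / (2 * 0.408 * 9.109e-31 * (4.5e-09)^2) J, divided by 1.602e-19 J/eV
dE = 0.0456 eV
Total band gap = E_g(bulk) + dE = 1.77 + 0.0456 = 1.8156 eV

1.8156


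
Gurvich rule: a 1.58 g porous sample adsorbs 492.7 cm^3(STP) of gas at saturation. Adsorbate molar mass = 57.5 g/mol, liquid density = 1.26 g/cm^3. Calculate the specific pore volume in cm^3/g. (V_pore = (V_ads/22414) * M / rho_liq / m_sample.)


Moles adsorbed n = V_ads / 22414 = 492.7 / 22414 = 2.198180e-02 mol
Liquid volume V_liq = n * M / rho_liq = 2.198180e-02 * 57.5 / 1.26 = 1.00314 cm^3
Specific pore volume V_pore = V_liq / m_sample = 1.00314 / 1.58
V_pore = 0.6349 cm^3/g

0.6349


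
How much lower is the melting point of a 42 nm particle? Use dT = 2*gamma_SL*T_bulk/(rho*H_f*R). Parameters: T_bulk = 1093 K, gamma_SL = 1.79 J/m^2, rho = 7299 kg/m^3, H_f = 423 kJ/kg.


Radius R = 42/2 = 21 nm = 2.1e-08 m
Convert H_f = 423 kJ/kg = 423000 J/kg
dT = 2 * gamma_SL * T_bulk / (rho * H_f * R)
dT = 2 * 1.79 * 1093 / (7299 * 423000 * 2.1e-08)
dT = 60.4 K

60.4


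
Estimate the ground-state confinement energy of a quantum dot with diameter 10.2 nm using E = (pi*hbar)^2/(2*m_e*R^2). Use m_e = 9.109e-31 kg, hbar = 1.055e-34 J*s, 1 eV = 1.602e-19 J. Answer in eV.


Radius R = 10.2/2 = 5.1 nm = 5.1e-09 m
E = (pi * 1.055e-34)^2 / (2 * 9.109e-31 * (5.1e-09)^2)
E(J) = 2.31827e-21
E = E(J) / 1.602e-19 = 0.0145 eV

0.0145


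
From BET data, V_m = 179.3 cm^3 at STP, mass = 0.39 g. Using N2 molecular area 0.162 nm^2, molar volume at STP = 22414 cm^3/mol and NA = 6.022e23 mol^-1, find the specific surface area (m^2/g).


Number of moles in monolayer = V_m / 22414 = 179.3 / 22414 = 0.00799946
Number of molecules = moles * NA = 0.00799946 * 6.022e23
SA = molecules * sigma / mass
SA = (179.3 / 22414) * 6.022e23 * 0.162e-18 / 0.39
SA = 2001.0 m^2/g

2001.0


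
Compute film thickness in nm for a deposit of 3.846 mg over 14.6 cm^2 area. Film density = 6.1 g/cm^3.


Convert: m = 3.846 mg = 3.8460e-06 kg, A = 14.6 cm^2 = 1.4600e-03 m^2, rho = 6.1 g/cm^3 = 6100 kg/m^3
t = m / (A * rho)
t = 3.8460e-06 / (1.4600e-03 * 6100)
t = 4.3184e-07 m = 431.8 nm

431.8


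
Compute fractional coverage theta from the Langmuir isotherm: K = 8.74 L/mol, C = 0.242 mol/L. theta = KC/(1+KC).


Langmuir isotherm: theta = K*C / (1 + K*C)
K*C = 8.74 * 0.242 = 2.11508
theta = 2.11508 / (1 + 2.11508) = 2.11508 / 3.11508
theta = 0.679

0.679


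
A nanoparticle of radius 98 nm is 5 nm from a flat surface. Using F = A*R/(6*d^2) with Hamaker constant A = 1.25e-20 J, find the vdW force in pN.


Convert to SI: R = 98 nm = 9.8e-08 m, d = 5 nm = 5e-09 m
F = A * R / (6 * d^2)
F = 1.25e-20 * 9.8e-08 / (6 * (5e-09)^2)
F = 8.16667e-12 N = 8.167 pN

8.167


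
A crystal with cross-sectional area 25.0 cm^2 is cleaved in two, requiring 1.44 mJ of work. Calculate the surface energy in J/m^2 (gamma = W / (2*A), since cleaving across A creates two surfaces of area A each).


Convert: A = 25.0 cm^2 = 0.0025 m^2, W = 1.44 mJ = 0.00144 J
Cleaving exposes two faces of area A, so total new surface = 2*A and gamma = W / (2*A)
gamma = 0.00144 / (2 * 0.0025)
gamma = 0.288 J/m^2

0.288


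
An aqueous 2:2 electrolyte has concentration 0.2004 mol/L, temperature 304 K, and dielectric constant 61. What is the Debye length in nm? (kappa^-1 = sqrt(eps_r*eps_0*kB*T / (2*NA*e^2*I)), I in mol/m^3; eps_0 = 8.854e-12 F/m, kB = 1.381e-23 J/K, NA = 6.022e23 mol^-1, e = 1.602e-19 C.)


Ionic strength I = 0.2004 * 2^2 * 1000 = 801.6 mol/m^3
kappa^-1 = sqrt(61 * 8.854e-12 * 1.381e-23 * 304 / (2 * 6.022e23 * (1.602e-19)^2 * 801.6))
kappa^-1 = 0.303 nm

0.303


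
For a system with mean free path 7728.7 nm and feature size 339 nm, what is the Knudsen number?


Knudsen number Kn = lambda / L
Kn = 7728.7 / 339
Kn = 22.7985

22.7985


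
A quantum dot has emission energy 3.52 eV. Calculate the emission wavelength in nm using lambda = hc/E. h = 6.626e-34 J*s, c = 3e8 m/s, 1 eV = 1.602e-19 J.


Convert energy: E = 3.52 eV = 3.52 * 1.602e-19 = 5.63904e-19 J
lambda = h*c / E = 6.626e-34 * 3e8 / 5.63904e-19
lambda = 3.52507e-07 m = 352.5 nm

352.5


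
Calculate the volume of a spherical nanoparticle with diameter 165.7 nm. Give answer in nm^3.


Radius r = 165.7/2 = 82.85 nm
Volume V = (4/3) * pi * r^3
V = (4/3) * pi * (82.85)^3
V = 2382133.78 nm^3

2382133.78


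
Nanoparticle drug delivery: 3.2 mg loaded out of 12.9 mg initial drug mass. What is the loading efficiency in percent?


Drug loading efficiency = (drug loaded / drug initial) * 100
DLE = 3.2 / 12.9 * 100
DLE = 0.2481 * 100
DLE = 24.81%

24.81


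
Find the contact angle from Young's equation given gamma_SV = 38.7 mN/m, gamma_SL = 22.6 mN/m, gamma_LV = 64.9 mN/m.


cos(theta) = (gamma_SV - gamma_SL) / gamma_LV
cos(theta) = (38.7 - 22.6) / 64.9
cos(theta) = 0.248074
theta = arccos(0.248074) = 75.64 degrees

75.64


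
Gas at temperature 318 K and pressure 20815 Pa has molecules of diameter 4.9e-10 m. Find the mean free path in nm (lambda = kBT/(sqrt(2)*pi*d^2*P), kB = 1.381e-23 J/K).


Mean free path: lambda = kB*T / (sqrt(2) * pi * d^2 * P)
lambda = 1.381e-23 * 318 / (sqrt(2) * pi * (4.9e-10)^2 * 20815)
lambda = 1.97782e-07 m
lambda = 197.78 nm

197.78


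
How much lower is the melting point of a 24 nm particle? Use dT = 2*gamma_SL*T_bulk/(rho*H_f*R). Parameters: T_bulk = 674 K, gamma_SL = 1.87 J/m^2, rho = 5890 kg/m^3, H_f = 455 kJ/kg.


Radius R = 24/2 = 12 nm = 1.2e-08 m
Convert H_f = 455 kJ/kg = 455000 J/kg
dT = 2 * gamma_SL * T_bulk / (rho * H_f * R)
dT = 2 * 1.87 * 674 / (5890 * 455000 * 1.2e-08)
dT = 78.4 K

78.4


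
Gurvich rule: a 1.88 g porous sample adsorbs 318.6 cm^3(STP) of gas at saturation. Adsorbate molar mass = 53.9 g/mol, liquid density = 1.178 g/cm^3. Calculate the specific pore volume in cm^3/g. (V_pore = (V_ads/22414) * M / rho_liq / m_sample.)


Moles adsorbed n = V_ads / 22414 = 318.6 / 22414 = 1.421433e-02 mol
Liquid volume V_liq = n * M / rho_liq = 1.421433e-02 * 53.9 / 1.178 = 0.65038 cm^3
Specific pore volume V_pore = V_liq / m_sample = 0.65038 / 1.88
V_pore = 0.3459 cm^3/g

0.3459


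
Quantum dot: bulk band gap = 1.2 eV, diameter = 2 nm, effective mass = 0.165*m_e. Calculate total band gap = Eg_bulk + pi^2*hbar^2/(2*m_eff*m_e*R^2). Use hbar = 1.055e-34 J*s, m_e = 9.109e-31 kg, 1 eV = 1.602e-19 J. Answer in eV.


Radius R = 2/2 nm = 1e-09 m
Confinement energy dE = pi^2 * hbar^2 / (2 * m_eff * m_e * R^2)
dE = pi^2 * (1.055e-34)^2 / (2 * 0.165 * 9.109e-31 * (1e-09)^2) J, divided by 1.602e-19 J/eV
dE = 2.2812 eV
Total band gap = E_g(bulk) + dE = 1.2 + 2.2812 = 3.4812 eV

3.4812


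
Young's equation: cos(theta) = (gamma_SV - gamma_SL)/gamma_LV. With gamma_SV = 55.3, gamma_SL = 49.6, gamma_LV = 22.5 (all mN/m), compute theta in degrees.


cos(theta) = (gamma_SV - gamma_SL) / gamma_LV
cos(theta) = (55.3 - 49.6) / 22.5
cos(theta) = 0.253333
theta = arccos(0.253333) = 75.33 degrees

75.33


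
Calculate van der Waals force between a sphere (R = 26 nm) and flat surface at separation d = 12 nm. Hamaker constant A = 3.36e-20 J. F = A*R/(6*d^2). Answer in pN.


Convert to SI: R = 26 nm = 2.6e-08 m, d = 12 nm = 1.2e-08 m
F = A * R / (6 * d^2)
F = 3.36e-20 * 2.6e-08 / (6 * (1.2e-08)^2)
F = 1.01111e-12 N = 1.011 pN

1.011


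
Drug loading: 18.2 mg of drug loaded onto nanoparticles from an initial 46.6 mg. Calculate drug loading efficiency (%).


Drug loading efficiency = (drug loaded / drug initial) * 100
DLE = 18.2 / 46.6 * 100
DLE = 0.3906 * 100
DLE = 39.06%

39.06


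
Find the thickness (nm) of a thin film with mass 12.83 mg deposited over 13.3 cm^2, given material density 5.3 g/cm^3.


Convert: m = 12.83 mg = 1.2830e-05 kg, A = 13.3 cm^2 = 1.3300e-03 m^2, rho = 5.3 g/cm^3 = 5300 kg/m^3
t = m / (A * rho)
t = 1.2830e-05 / (1.3300e-03 * 5300)
t = 1.8201e-06 m = 1820.1 nm

1820.1


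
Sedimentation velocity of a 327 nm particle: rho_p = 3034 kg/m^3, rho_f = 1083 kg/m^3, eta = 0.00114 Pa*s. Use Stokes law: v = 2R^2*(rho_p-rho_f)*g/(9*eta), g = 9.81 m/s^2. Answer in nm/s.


Radius R = 327/2 nm = 1.635e-07 m
Density difference = 3034 - 1083 = 1951 kg/m^3
v = 2 * R^2 * (rho_p - rho_f) * g / (9 * eta)
v = 2 * (1.635e-07)^2 * 1951 * 9.81 / (9 * 0.00114)
v = 9.97343e-08 m/s = 99.7343 nm/s

99.7343


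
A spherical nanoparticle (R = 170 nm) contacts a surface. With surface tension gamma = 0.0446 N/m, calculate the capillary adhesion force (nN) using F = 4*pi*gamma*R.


Convert radius: R = 170 nm = 1.7e-07 m
F = 4 * pi * gamma * R
F = 4 * pi * 0.0446 * 1.7e-07
F = 9.52782e-08 N = 95.2782 nN

95.2782


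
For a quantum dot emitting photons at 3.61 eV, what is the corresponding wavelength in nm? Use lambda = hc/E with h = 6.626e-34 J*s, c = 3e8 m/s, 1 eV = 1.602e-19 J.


Convert energy: E = 3.61 eV = 3.61 * 1.602e-19 = 5.78322e-19 J
lambda = h*c / E = 6.626e-34 * 3e8 / 5.78322e-19
lambda = 3.43719e-07 m = 343.7 nm

343.7


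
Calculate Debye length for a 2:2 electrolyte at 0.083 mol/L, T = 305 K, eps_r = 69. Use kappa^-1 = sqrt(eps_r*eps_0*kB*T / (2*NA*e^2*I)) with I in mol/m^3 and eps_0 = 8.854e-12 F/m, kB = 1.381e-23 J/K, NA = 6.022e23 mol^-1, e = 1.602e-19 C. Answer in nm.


Ionic strength I = 0.083 * 2^2 * 1000 = 332 mol/m^3
kappa^-1 = sqrt(69 * 8.854e-12 * 1.381e-23 * 305 / (2 * 6.022e23 * (1.602e-19)^2 * 332))
kappa^-1 = 0.501 nm

0.501


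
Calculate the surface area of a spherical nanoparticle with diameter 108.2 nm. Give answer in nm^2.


Radius r = 108.2/2 = 54.1 nm
Surface area SA = 4 * pi * r^2
SA = 4 * pi * (54.1)^2
SA = 36779.38 nm^2

36779.38


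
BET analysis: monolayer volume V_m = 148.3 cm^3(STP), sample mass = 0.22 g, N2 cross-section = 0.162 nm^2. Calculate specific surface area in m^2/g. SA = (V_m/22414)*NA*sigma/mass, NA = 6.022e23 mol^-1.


Number of moles in monolayer = V_m / 22414 = 148.3 / 22414 = 0.0066164
Number of molecules = moles * NA = 0.0066164 * 6.022e23
SA = molecules * sigma / mass
SA = (148.3 / 22414) * 6.022e23 * 0.162e-18 / 0.22
SA = 2934.0 m^2/g

2934.0


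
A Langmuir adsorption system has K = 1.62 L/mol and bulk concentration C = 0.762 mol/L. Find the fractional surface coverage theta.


Langmuir isotherm: theta = K*C / (1 + K*C)
K*C = 1.62 * 0.762 = 1.23444
theta = 1.23444 / (1 + 1.23444) = 1.23444 / 2.23444
theta = 0.5525

0.5525


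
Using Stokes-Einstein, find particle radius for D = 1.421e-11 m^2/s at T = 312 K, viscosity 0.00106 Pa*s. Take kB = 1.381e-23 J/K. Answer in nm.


Stokes-Einstein: R = kB*T / (6*pi*eta*D)
R = 1.381e-23 * 312 / (6 * pi * 0.00106 * 1.421e-11)
R = 1.51756e-08 m = 15.18 nm

15.18


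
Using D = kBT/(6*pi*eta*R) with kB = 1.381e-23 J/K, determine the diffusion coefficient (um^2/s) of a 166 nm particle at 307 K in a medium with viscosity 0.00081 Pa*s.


Radius R = 166/2 = 83 nm = 8.3e-08 m
D = kB*T / (6*pi*eta*R)
D = 1.381e-23 * 307 / (6 * pi * 0.00081 * 8.3e-08)
D = 3.34555e-12 m^2/s = 3.346 um^2/s

3.346


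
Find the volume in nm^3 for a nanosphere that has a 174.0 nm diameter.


Radius r = 174.0/2 = 87 nm
Volume V = (4/3) * pi * r^3
V = (4/3) * pi * (87)^3
V = 2758330.92 nm^3

2758330.92


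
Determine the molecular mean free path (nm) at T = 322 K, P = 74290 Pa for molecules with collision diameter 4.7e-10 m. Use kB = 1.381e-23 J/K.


Mean free path: lambda = kB*T / (sqrt(2) * pi * d^2 * P)
lambda = 1.381e-23 * 322 / (sqrt(2) * pi * (4.7e-10)^2 * 74290)
lambda = 6.099e-08 m
lambda = 60.99 nm

60.99


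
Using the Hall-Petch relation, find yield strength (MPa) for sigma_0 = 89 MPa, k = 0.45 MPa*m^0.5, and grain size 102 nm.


d = 102 nm = 1.02e-07 m
sqrt(d) = 0.0003193744
Hall-Petch contribution = k / sqrt(d) = 0.45 / 0.0003193744 = 1409.0 MPa
sigma = sigma_0 + k/sqrt(d) = 89 + 1409.0 = 1498.0 MPa

1498.0


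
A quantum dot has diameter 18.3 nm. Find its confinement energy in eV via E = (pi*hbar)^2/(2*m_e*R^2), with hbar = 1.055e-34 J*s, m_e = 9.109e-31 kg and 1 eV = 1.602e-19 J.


Radius R = 18.3/2 = 9.15 nm = 9.15e-09 m
E = (pi * 1.055e-34)^2 / (2 * 9.109e-31 * (9.15e-09)^2)
E(J) = 7.20214e-22
E = E(J) / 1.602e-19 = 0.0045 eV

0.0045


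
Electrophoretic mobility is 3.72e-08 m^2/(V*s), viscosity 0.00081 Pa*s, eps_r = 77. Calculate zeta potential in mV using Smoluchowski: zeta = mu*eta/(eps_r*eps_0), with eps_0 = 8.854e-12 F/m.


Smoluchowski equation: zeta = mu * eta / (eps_r * eps_0)
zeta = 3.72e-08 * 0.00081 / (77 * 8.854e-12)
zeta = 0.044198 V = 44.2 mV

44.2


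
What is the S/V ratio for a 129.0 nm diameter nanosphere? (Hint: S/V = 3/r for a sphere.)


Radius r = 129.0/2 = 64.5 nm
S/V = 3 / r = 3 / 64.5
S/V = 0.0465 nm^-1

0.0465


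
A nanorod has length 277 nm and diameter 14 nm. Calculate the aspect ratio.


Aspect ratio AR = length / diameter
AR = 277 / 14
AR = 19.79

19.79


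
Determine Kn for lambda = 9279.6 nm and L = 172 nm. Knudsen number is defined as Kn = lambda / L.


Knudsen number Kn = lambda / L
Kn = 9279.6 / 172
Kn = 53.9512

53.9512


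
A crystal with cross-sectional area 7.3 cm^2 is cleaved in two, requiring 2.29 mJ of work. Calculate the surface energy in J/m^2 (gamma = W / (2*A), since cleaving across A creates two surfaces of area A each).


Convert: A = 7.3 cm^2 = 0.00073 m^2, W = 2.29 mJ = 0.00229 J
Cleaving exposes two faces of area A, so total new surface = 2*A and gamma = W / (2*A)
gamma = 0.00229 / (2 * 0.00073)
gamma = 1.568 J/m^2

1.568


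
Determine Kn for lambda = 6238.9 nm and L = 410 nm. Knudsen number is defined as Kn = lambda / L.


Knudsen number Kn = lambda / L
Kn = 6238.9 / 410
Kn = 15.2168

15.2168


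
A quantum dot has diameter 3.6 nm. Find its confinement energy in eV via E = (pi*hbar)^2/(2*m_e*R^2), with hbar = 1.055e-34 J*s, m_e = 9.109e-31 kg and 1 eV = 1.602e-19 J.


Radius R = 3.6/2 = 1.8 nm = 1.8e-09 m
E = (pi * 1.055e-34)^2 / (2 * 9.109e-31 * (1.8e-09)^2)
E(J) = 1.86105e-20
E = E(J) / 1.602e-19 = 0.1162 eV

0.1162


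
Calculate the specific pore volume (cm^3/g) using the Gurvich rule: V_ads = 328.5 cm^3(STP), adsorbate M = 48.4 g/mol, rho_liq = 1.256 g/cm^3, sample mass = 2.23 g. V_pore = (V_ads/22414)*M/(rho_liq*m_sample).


Moles adsorbed n = V_ads / 22414 = 328.5 / 22414 = 1.465602e-02 mol
Liquid volume V_liq = n * M / rho_liq = 1.465602e-02 * 48.4 / 1.256 = 0.56477 cm^3
Specific pore volume V_pore = V_liq / m_sample = 0.56477 / 2.23
V_pore = 0.2533 cm^3/g

0.2533


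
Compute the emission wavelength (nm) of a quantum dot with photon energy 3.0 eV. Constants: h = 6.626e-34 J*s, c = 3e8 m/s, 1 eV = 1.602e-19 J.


Convert energy: E = 3.0 eV = 3.0 * 1.602e-19 = 4.806e-19 J
lambda = h*c / E = 6.626e-34 * 3e8 / 4.806e-19
lambda = 4.13608e-07 m = 413.6 nm

413.6


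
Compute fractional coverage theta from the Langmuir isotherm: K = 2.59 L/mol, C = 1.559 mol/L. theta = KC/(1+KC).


Langmuir isotherm: theta = K*C / (1 + K*C)
K*C = 2.59 * 1.559 = 4.03781
theta = 4.03781 / (1 + 4.03781) = 4.03781 / 5.03781
theta = 0.8015

0.8015


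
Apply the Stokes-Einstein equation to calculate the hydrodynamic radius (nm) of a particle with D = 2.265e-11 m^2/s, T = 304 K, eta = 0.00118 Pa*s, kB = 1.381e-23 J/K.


Stokes-Einstein: R = kB*T / (6*pi*eta*D)
R = 1.381e-23 * 304 / (6 * pi * 0.00118 * 2.265e-11)
R = 8.33328e-09 m = 8.33 nm

8.33


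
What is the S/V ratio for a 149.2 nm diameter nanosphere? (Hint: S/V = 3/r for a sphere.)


Radius r = 149.2/2 = 74.6 nm
S/V = 3 / r = 3 / 74.6
S/V = 0.0402 nm^-1

0.0402


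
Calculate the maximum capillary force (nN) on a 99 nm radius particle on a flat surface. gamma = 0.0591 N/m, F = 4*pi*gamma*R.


Convert radius: R = 99 nm = 9.9e-08 m
F = 4 * pi * gamma * R
F = 4 * pi * 0.0591 * 9.9e-08
F = 7.35246e-08 N = 73.5246 nN

73.5246


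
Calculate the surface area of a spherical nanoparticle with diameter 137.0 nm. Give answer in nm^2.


Radius r = 137.0/2 = 68.5 nm
Surface area SA = 4 * pi * r^2
SA = 4 * pi * (68.5)^2
SA = 58964.55 nm^2

58964.55


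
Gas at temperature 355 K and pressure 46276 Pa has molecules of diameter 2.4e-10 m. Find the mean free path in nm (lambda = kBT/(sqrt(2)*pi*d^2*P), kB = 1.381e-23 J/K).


Mean free path: lambda = kB*T / (sqrt(2) * pi * d^2 * P)
lambda = 1.381e-23 * 355 / (sqrt(2) * pi * (2.4e-10)^2 * 46276)
lambda = 4.1398e-07 m
lambda = 413.98 nm

413.98


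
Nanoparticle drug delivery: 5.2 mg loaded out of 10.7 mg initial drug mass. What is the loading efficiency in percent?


Drug loading efficiency = (drug loaded / drug initial) * 100
DLE = 5.2 / 10.7 * 100
DLE = 0.486 * 100
DLE = 48.6%

48.6


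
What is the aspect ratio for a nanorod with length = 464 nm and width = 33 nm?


Aspect ratio AR = length / diameter
AR = 464 / 33
AR = 14.06

14.06


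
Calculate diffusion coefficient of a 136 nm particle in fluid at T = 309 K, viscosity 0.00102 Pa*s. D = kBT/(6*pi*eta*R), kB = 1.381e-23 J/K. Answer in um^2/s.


Radius R = 136/2 = 68 nm = 6.8e-08 m
D = kB*T / (6*pi*eta*R)
D = 1.381e-23 * 309 / (6 * pi * 0.00102 * 6.8e-08)
D = 3.26394e-12 m^2/s = 3.264 um^2/s

3.264


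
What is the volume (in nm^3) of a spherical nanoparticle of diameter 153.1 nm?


Radius r = 153.1/2 = 76.55 nm
Volume V = (4/3) * pi * r^3
V = (4/3) * pi * (76.55)^3
V = 1878988.81 nm^3

1878988.81


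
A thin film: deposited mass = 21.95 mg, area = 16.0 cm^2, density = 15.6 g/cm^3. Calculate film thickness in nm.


Convert: m = 21.95 mg = 2.1950e-05 kg, A = 16.0 cm^2 = 1.6000e-03 m^2, rho = 15.6 g/cm^3 = 15600 kg/m^3
t = m / (A * rho)
t = 2.1950e-05 / (1.6000e-03 * 15600)
t = 8.7941e-07 m = 879.4 nm

879.4


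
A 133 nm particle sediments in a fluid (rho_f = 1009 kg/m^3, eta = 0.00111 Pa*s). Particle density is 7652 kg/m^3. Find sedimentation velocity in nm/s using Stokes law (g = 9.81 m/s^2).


Radius R = 133/2 nm = 6.65e-08 m
Density difference = 7652 - 1009 = 6643 kg/m^3
v = 2 * R^2 * (rho_p - rho_f) * g / (9 * eta)
v = 2 * (6.65e-08)^2 * 6643 * 9.81 / (9 * 0.00111)
v = 5.76954e-08 m/s = 57.6954 nm/s

57.6954


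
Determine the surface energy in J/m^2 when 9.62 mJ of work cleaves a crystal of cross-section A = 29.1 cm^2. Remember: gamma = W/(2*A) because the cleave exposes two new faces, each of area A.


Convert: A = 29.1 cm^2 = 0.00291 m^2, W = 9.62 mJ = 0.00962 J
Cleaving exposes two faces of area A, so total new surface = 2*A and gamma = W / (2*A)
gamma = 0.00962 / (2 * 0.00291)
gamma = 1.653 J/m^2

1.653


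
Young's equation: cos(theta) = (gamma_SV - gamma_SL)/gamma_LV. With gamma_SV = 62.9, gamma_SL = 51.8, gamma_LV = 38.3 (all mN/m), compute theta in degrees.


cos(theta) = (gamma_SV - gamma_SL) / gamma_LV
cos(theta) = (62.9 - 51.8) / 38.3
cos(theta) = 0.289817
theta = arccos(0.289817) = 73.15 degrees

73.15


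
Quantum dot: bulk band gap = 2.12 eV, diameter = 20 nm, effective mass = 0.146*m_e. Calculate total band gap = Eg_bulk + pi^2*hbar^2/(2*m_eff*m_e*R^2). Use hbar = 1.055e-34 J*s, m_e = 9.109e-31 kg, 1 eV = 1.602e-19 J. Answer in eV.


Radius R = 20/2 nm = 1e-08 m
Confinement energy dE = pi^2 * hbar^2 / (2 * m_eff * m_e * R^2)
dE = pi^2 * (1.055e-34)^2 / (2 * 0.146 * 9.109e-31 * (1e-08)^2) J, divided by 1.602e-19 J/eV
dE = 0.0258 eV
Total band gap = E_g(bulk) + dE = 2.12 + 0.0258 = 2.1458 eV

2.1458


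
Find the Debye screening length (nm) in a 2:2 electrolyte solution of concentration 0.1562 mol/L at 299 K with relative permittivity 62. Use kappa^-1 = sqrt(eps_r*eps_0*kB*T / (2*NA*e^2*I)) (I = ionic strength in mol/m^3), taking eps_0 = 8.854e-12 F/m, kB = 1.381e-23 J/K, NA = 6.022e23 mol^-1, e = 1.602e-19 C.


Ionic strength I = 0.1562 * 2^2 * 1000 = 624.8 mol/m^3
kappa^-1 = sqrt(62 * 8.854e-12 * 1.381e-23 * 299 / (2 * 6.022e23 * (1.602e-19)^2 * 624.8))
kappa^-1 = 0.343 nm

0.343


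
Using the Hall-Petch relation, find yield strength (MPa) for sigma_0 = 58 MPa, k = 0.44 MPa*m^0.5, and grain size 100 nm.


d = 100 nm = 1e-07 m
sqrt(d) = 0.0003162278
Hall-Petch contribution = k / sqrt(d) = 0.44 / 0.0003162278 = 1391.4 MPa
sigma = sigma_0 + k/sqrt(d) = 58 + 1391.4 = 1449.4 MPa

1449.4


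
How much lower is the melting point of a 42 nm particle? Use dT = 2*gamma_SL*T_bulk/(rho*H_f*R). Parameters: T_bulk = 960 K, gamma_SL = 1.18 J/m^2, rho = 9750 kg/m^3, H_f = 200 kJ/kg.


Radius R = 42/2 = 21 nm = 2.1e-08 m
Convert H_f = 200 kJ/kg = 200000 J/kg
dT = 2 * gamma_SL * T_bulk / (rho * H_f * R)
dT = 2 * 1.18 * 960 / (9750 * 200000 * 2.1e-08)
dT = 55.3 K

55.3


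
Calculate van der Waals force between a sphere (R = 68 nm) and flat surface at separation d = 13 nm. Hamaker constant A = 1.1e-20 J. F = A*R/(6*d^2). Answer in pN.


Convert to SI: R = 68 nm = 6.8e-08 m, d = 13 nm = 1.3e-08 m
F = A * R / (6 * d^2)
F = 1.1e-20 * 6.8e-08 / (6 * (1.3e-08)^2)
F = 7.37673e-13 N = 0.738 pN

0.738


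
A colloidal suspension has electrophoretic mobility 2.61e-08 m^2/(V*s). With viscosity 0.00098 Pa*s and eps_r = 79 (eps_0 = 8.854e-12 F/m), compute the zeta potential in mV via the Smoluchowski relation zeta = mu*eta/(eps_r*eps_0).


Smoluchowski equation: zeta = mu * eta / (eps_r * eps_0)
zeta = 2.61e-08 * 0.00098 / (79 * 8.854e-12)
zeta = 0.036568 V = 36.57 mV

36.57


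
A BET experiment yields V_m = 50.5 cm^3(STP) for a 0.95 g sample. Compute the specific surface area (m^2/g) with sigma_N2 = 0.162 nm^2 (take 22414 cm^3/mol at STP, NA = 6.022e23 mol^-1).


Number of moles in monolayer = V_m / 22414 = 50.5 / 22414 = 0.00225306
Number of molecules = moles * NA = 0.00225306 * 6.022e23
SA = molecules * sigma / mass
SA = (50.5 / 22414) * 6.022e23 * 0.162e-18 / 0.95
SA = 231.4 m^2/g

231.4


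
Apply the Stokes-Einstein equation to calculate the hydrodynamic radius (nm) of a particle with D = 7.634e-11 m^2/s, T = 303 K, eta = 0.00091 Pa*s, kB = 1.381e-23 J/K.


Stokes-Einstein: R = kB*T / (6*pi*eta*D)
R = 1.381e-23 * 303 / (6 * pi * 0.00091 * 7.634e-11)
R = 3.19552e-09 m = 3.2 nm

3.2


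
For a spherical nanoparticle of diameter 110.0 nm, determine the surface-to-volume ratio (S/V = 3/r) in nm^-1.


Radius r = 110.0/2 = 55 nm
S/V = 3 / r = 3 / 55
S/V = 0.0545 nm^-1

0.0545


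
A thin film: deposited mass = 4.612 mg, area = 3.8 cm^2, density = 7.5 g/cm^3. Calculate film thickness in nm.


Convert: m = 4.612 mg = 4.6120e-06 kg, A = 3.8 cm^2 = 3.8000e-04 m^2, rho = 7.5 g/cm^3 = 7500 kg/m^3
t = m / (A * rho)
t = 4.6120e-06 / (3.8000e-04 * 7500)
t = 1.6182e-06 m = 1618.2 nm

1618.2


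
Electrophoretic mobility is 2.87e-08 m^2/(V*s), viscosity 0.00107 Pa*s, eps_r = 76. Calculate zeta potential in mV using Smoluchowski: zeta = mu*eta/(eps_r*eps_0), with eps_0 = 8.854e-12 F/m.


Smoluchowski equation: zeta = mu * eta / (eps_r * eps_0)
zeta = 2.87e-08 * 0.00107 / (76 * 8.854e-12)
zeta = 0.045637 V = 45.64 mV

45.64


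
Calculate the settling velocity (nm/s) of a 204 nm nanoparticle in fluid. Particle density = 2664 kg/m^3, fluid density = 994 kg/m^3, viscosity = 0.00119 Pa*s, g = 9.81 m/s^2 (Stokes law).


Radius R = 204/2 nm = 1.02e-07 m
Density difference = 2664 - 994 = 1670 kg/m^3
v = 2 * R^2 * (rho_p - rho_f) * g / (9 * eta)
v = 2 * (1.02e-07)^2 * 1670 * 9.81 / (9 * 0.00119)
v = 3.18292e-08 m/s = 31.8292 nm/s

31.8292


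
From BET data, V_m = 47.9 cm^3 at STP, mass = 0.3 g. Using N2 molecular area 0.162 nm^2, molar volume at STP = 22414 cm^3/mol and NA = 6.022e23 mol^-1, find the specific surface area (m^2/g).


Number of moles in monolayer = V_m / 22414 = 47.9 / 22414 = 0.00213706
Number of molecules = moles * NA = 0.00213706 * 6.022e23
SA = molecules * sigma / mass
SA = (47.9 / 22414) * 6.022e23 * 0.162e-18 / 0.3
SA = 694.9 m^2/g

694.9


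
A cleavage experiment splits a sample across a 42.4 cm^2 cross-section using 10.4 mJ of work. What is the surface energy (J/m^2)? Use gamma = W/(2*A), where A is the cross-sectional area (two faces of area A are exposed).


Convert: A = 42.4 cm^2 = 0.00424 m^2, W = 10.4 mJ = 0.0104 J
Cleaving exposes two faces of area A, so total new surface = 2*A and gamma = W / (2*A)
gamma = 0.0104 / (2 * 0.00424)
gamma = 1.226 J/m^2

1.226


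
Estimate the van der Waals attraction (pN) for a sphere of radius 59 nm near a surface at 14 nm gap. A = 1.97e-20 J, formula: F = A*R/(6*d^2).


Convert to SI: R = 59 nm = 5.9e-08 m, d = 14 nm = 1.4e-08 m
F = A * R / (6 * d^2)
F = 1.97e-20 * 5.9e-08 / (6 * (1.4e-08)^2)
F = 9.8835e-13 N = 0.988 pN

0.988


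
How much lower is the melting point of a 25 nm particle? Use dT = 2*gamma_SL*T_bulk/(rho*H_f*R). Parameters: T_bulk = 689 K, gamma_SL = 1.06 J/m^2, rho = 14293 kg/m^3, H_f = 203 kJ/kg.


Radius R = 25/2 = 12.5 nm = 1.25e-08 m
Convert H_f = 203 kJ/kg = 203000 J/kg
dT = 2 * gamma_SL * T_bulk / (rho * H_f * R)
dT = 2 * 1.06 * 689 / (14293 * 203000 * 1.25e-08)
dT = 40.3 K

40.3


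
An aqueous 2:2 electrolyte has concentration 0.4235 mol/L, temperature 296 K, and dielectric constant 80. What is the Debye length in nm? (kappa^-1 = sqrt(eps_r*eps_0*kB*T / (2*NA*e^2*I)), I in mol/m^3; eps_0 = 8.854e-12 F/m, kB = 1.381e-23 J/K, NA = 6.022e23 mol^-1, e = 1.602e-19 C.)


Ionic strength I = 0.4235 * 2^2 * 1000 = 1694 mol/m^3
kappa^-1 = sqrt(80 * 8.854e-12 * 1.381e-23 * 296 / (2 * 6.022e23 * (1.602e-19)^2 * 1694))
kappa^-1 = 0.235 nm

0.235


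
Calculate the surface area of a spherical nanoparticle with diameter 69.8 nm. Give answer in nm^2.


Radius r = 69.8/2 = 34.9 nm
Surface area SA = 4 * pi * r^2
SA = 4 * pi * (34.9)^2
SA = 15305.97 nm^2

15305.97


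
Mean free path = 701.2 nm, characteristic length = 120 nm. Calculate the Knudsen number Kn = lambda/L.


Knudsen number Kn = lambda / L
Kn = 701.2 / 120
Kn = 5.8433

5.8433


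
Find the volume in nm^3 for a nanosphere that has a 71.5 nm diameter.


Radius r = 71.5/2 = 35.75 nm
Volume V = (4/3) * pi * r^3
V = (4/3) * pi * (35.75)^3
V = 191388.9 nm^3

191388.9


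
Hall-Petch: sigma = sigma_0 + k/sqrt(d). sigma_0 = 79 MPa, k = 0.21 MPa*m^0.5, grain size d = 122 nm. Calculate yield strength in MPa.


d = 122 nm = 1.22e-07 m
sqrt(d) = 0.000349285
Hall-Petch contribution = k / sqrt(d) = 0.21 / 0.000349285 = 601.2 MPa
sigma = sigma_0 + k/sqrt(d) = 79 + 601.2 = 680.2 MPa

680.2


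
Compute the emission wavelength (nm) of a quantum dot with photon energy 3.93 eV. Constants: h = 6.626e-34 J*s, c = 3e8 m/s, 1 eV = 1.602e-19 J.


Convert energy: E = 3.93 eV = 3.93 * 1.602e-19 = 6.29586e-19 J
lambda = h*c / E = 6.626e-34 * 3e8 / 6.29586e-19
lambda = 3.15731e-07 m = 315.7 nm

315.7


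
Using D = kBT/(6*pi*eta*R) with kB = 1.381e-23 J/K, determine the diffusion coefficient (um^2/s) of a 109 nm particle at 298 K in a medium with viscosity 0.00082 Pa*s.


Radius R = 109/2 = 54.5 nm = 5.45e-08 m
D = kB*T / (6*pi*eta*R)
D = 1.381e-23 * 298 / (6 * pi * 0.00082 * 5.45e-08)
D = 4.88538e-12 m^2/s = 4.885 um^2/s

4.885


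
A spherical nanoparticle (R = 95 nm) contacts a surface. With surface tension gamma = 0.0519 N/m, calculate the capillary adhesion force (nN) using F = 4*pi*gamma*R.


Convert radius: R = 95 nm = 9.5e-08 m
F = 4 * pi * gamma * R
F = 4 * pi * 0.0519 * 9.5e-08
F = 6.19585e-08 N = 61.9585 nN

61.9585


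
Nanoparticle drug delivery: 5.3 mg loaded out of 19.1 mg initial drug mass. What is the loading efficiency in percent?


Drug loading efficiency = (drug loaded / drug initial) * 100
DLE = 5.3 / 19.1 * 100
DLE = 0.2775 * 100
DLE = 27.75%

27.75


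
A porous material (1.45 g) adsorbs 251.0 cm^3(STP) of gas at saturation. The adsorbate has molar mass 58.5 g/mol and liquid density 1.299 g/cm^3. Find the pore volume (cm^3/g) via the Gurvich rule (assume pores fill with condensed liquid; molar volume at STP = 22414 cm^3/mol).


Moles adsorbed n = V_ads / 22414 = 251.0 / 22414 = 1.119836e-02 mol
Liquid volume V_liq = n * M / rho_liq = 1.119836e-02 * 58.5 / 1.299 = 0.50431 cm^3
Specific pore volume V_pore = V_liq / m_sample = 0.50431 / 1.45
V_pore = 0.3478 cm^3/g

0.3478


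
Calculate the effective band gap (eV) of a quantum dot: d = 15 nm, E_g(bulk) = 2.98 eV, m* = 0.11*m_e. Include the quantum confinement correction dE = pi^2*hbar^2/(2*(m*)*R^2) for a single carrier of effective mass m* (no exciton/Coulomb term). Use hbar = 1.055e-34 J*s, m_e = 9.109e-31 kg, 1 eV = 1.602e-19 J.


Radius R = 15/2 nm = 7.5e-09 m
Confinement energy dE = pi^2 * hbar^2 / (2 * m_eff * m_e * R^2)
dE = pi^2 * (1.055e-34)^2 / (2 * 0.11 * 9.109e-31 * (7.5e-09)^2) J, divided by 1.602e-19 J/eV
dE = 0.0608 eV
Total band gap = E_g(bulk) + dE = 2.98 + 0.0608 = 3.0408 eV

3.0408


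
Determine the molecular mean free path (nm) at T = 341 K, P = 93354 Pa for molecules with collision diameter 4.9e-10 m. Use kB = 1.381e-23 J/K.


Mean free path: lambda = kB*T / (sqrt(2) * pi * d^2 * P)
lambda = 1.381e-23 * 341 / (sqrt(2) * pi * (4.9e-10)^2 * 93354)
lambda = 4.72888e-08 m
lambda = 47.29 nm

47.29


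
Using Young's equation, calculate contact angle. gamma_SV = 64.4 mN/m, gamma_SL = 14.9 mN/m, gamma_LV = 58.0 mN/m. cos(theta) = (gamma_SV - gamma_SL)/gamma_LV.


cos(theta) = (gamma_SV - gamma_SL) / gamma_LV
cos(theta) = (64.4 - 14.9) / 58.0
cos(theta) = 0.853448
theta = arccos(0.853448) = 31.41 degrees

31.41


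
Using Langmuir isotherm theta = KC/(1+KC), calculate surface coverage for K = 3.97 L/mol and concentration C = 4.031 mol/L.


Langmuir isotherm: theta = K*C / (1 + K*C)
K*C = 3.97 * 4.031 = 16.00307
theta = 16.00307 / (1 + 16.00307) = 16.00307 / 17.00307
theta = 0.9412

0.9412


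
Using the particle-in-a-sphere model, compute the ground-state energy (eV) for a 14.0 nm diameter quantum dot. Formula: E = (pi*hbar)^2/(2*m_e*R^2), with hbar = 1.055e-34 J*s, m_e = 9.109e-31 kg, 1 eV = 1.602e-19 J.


Radius R = 14.0/2 = 7 nm = 7e-09 m
E = (pi * 1.055e-34)^2 / (2 * 9.109e-31 * (7e-09)^2)
E(J) = 1.23057e-21
E = E(J) / 1.602e-19 = 0.0077 eV

0.0077


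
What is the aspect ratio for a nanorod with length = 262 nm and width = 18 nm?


Aspect ratio AR = length / diameter
AR = 262 / 18
AR = 14.56

14.56


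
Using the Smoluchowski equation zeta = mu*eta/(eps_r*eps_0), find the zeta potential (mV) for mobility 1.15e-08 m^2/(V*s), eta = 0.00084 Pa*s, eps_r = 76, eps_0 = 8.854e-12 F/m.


Smoluchowski equation: zeta = mu * eta / (eps_r * eps_0)
zeta = 1.15e-08 * 0.00084 / (76 * 8.854e-12)
zeta = 0.014356 V = 14.36 mV

14.36


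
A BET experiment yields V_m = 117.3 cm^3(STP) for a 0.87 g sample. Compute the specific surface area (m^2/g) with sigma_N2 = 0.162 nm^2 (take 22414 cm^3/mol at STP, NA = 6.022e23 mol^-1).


Number of moles in monolayer = V_m / 22414 = 117.3 / 22414 = 0.00523334
Number of molecules = moles * NA = 0.00523334 * 6.022e23
SA = molecules * sigma / mass
SA = (117.3 / 22414) * 6.022e23 * 0.162e-18 / 0.87
SA = 586.8 m^2/g

586.8


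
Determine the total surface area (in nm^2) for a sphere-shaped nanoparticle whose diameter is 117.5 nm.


Radius r = 117.5/2 = 58.75 nm
Surface area SA = 4 * pi * r^2
SA = 4 * pi * (58.75)^2
SA = 43373.61 nm^2

43373.61


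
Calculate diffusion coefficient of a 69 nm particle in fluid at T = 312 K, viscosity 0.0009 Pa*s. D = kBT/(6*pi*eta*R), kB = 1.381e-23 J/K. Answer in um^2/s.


Radius R = 69/2 = 34.5 nm = 3.45e-08 m
D = kB*T / (6*pi*eta*R)
D = 1.381e-23 * 312 / (6 * pi * 0.0009 * 3.45e-08)
D = 7.36183e-12 m^2/s = 7.362 um^2/s

7.362


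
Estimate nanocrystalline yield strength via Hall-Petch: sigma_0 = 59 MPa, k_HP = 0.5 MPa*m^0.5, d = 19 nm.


d = 19 nm = 1.9e-08 m
sqrt(d) = 0.0001378405
Hall-Petch contribution = k / sqrt(d) = 0.5 / 0.0001378405 = 3627.4 MPa
sigma = sigma_0 + k/sqrt(d) = 59 + 3627.4 = 3686.4 MPa

3686.4


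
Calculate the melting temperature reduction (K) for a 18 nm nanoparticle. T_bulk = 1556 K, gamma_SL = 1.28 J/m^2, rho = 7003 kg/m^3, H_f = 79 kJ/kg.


Radius R = 18/2 = 9 nm = 9e-09 m
Convert H_f = 79 kJ/kg = 79000 J/kg
dT = 2 * gamma_SL * T_bulk / (rho * H_f * R)
dT = 2 * 1.28 * 1556 / (7003 * 79000 * 9e-09)
dT = 800.0 K

800.0


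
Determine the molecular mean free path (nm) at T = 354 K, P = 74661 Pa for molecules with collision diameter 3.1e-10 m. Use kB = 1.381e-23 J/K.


Mean free path: lambda = kB*T / (sqrt(2) * pi * d^2 * P)
lambda = 1.381e-23 * 354 / (sqrt(2) * pi * (3.1e-10)^2 * 74661)
lambda = 1.53361e-07 m
lambda = 153.36 nm

153.36


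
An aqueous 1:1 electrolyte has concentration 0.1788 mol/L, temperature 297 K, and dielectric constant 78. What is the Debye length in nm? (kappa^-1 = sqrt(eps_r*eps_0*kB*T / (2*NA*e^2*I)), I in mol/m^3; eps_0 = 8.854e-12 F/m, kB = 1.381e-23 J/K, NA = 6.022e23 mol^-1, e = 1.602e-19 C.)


Ionic strength I = 0.1788 * 1^2 * 1000 = 178.8 mol/m^3
kappa^-1 = sqrt(78 * 8.854e-12 * 1.381e-23 * 297 / (2 * 6.022e23 * (1.602e-19)^2 * 178.8))
kappa^-1 = 0.716 nm

0.716


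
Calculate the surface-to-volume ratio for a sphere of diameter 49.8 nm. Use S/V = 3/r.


Radius r = 49.8/2 = 24.9 nm
S/V = 3 / r = 3 / 24.9
S/V = 0.1205 nm^-1

0.1205


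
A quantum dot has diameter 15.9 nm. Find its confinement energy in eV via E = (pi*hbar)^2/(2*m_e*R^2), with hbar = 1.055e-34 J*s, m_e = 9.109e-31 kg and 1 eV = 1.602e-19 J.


Radius R = 15.9/2 = 7.95 nm = 7.95e-09 m
E = (pi * 1.055e-34)^2 / (2 * 9.109e-31 * (7.95e-09)^2)
E(J) = 9.54047e-22
E = E(J) / 1.602e-19 = 0.006 eV

0.006


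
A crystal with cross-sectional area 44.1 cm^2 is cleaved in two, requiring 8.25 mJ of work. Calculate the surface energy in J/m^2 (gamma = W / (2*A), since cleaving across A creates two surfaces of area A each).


Convert: A = 44.1 cm^2 = 0.00441 m^2, W = 8.25 mJ = 0.00825 J
Cleaving exposes two faces of area A, so total new surface = 2*A and gamma = W / (2*A)
gamma = 0.00825 / (2 * 0.00441)
gamma = 0.935 J/m^2

0.935


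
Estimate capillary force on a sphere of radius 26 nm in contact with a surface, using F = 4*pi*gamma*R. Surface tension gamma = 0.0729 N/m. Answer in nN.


Convert radius: R = 26 nm = 2.6e-08 m
F = 4 * pi * gamma * R
F = 4 * pi * 0.0729 * 2.6e-08
F = 2.38183e-08 N = 23.8183 nN

23.8183


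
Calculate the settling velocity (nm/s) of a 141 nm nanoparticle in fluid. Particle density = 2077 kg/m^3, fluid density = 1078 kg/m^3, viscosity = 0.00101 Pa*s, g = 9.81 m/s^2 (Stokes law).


Radius R = 141/2 nm = 7.05e-08 m
Density difference = 2077 - 1078 = 999 kg/m^3
v = 2 * R^2 * (rho_p - rho_f) * g / (9 * eta)
v = 2 * (7.05e-08)^2 * 999 * 9.81 / (9 * 0.00101)
v = 1.07171e-08 m/s = 10.7171 nm/s

10.7171


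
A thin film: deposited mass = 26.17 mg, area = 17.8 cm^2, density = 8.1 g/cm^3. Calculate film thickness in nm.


Convert: m = 26.17 mg = 2.6170e-05 kg, A = 17.8 cm^2 = 1.7800e-03 m^2, rho = 8.1 g/cm^3 = 8100 kg/m^3
t = m / (A * rho)
t = 2.6170e-05 / (1.7800e-03 * 8100)
t = 1.8151e-06 m = 1815.1 nm

1815.1


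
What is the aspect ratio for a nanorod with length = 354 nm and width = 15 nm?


Aspect ratio AR = length / diameter
AR = 354 / 15
AR = 23.6

23.6


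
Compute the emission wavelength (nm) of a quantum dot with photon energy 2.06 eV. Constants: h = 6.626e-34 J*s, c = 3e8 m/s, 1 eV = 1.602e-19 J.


Convert energy: E = 2.06 eV = 2.06 * 1.602e-19 = 3.30012e-19 J
lambda = h*c / E = 6.626e-34 * 3e8 / 3.30012e-19
lambda = 6.02342e-07 m = 602.3 nm

602.3


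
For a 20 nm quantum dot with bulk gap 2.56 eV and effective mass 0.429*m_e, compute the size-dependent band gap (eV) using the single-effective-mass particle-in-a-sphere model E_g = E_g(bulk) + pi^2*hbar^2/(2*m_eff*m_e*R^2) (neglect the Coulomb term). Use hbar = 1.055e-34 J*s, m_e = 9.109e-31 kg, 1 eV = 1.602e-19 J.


Radius R = 20/2 nm = 1e-08 m
Confinement energy dE = pi^2 * hbar^2 / (2 * m_eff * m_e * R^2)
dE = pi^2 * (1.055e-34)^2 / (2 * 0.429 * 9.109e-31 * (1e-08)^2) J, divided by 1.602e-19 J/eV
dE = 0.0088 eV
Total band gap = E_g(bulk) + dE = 2.56 + 0.0088 = 2.5688 eV

2.5688


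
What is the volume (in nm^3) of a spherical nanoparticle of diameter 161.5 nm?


Radius r = 161.5/2 = 80.75 nm
Volume V = (4/3) * pi * r^3
V = (4/3) * pi * (80.75)^3
V = 2205546.42 nm^3

2205546.42


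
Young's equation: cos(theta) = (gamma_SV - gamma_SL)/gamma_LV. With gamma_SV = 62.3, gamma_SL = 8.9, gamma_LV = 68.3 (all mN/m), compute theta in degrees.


cos(theta) = (gamma_SV - gamma_SL) / gamma_LV
cos(theta) = (62.3 - 8.9) / 68.3
cos(theta) = 0.781845
theta = arccos(0.781845) = 38.57 degrees

38.57


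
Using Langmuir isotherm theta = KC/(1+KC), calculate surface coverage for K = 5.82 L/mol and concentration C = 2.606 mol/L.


Langmuir isotherm: theta = K*C / (1 + K*C)
K*C = 5.82 * 2.606 = 15.16692
theta = 15.16692 / (1 + 15.16692) = 15.16692 / 16.16692
theta = 0.9381

0.9381


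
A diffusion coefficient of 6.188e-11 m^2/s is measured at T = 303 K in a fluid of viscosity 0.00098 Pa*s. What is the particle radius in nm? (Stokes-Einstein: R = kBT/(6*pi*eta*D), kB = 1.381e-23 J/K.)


Stokes-Einstein: R = kB*T / (6*pi*eta*D)
R = 1.381e-23 * 303 / (6 * pi * 0.00098 * 6.188e-11)
R = 3.66066e-09 m = 3.66 nm

3.66


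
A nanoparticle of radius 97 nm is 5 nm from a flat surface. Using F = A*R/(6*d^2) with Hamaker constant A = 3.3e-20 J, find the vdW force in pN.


Convert to SI: R = 97 nm = 9.7e-08 m, d = 5 nm = 5e-09 m
F = A * R / (6 * d^2)
F = 3.3e-20 * 9.7e-08 / (6 * (5e-09)^2)
F = 2.134e-11 N = 21.34 pN

21.34
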